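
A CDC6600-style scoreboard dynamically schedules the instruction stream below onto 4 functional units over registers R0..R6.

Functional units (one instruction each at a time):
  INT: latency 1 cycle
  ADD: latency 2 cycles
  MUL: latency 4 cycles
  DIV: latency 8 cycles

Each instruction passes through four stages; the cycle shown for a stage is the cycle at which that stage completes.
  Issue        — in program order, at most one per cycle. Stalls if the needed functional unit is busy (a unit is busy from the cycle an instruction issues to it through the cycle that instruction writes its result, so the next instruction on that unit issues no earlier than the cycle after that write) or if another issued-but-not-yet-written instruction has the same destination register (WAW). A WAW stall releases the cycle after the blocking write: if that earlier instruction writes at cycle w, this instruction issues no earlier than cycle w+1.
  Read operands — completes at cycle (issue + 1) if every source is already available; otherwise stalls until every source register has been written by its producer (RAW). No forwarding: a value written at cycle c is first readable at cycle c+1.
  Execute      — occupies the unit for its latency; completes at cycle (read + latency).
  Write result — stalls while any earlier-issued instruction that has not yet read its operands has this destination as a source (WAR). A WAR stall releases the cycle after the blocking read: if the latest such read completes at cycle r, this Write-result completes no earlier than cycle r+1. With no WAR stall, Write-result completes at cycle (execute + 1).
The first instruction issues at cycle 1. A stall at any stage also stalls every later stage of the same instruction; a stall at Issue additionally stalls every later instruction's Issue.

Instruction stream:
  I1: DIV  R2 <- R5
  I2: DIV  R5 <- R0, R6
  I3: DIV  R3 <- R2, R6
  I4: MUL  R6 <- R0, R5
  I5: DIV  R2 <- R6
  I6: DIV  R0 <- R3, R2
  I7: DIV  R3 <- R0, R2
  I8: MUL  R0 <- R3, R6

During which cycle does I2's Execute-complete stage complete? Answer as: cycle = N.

cycle = 21

c1: I1 dispatched to DIV
c2: I1 operands ready
c10: I1 complete
c11: R2←I1
c12: I2 dispatched to DIV
c13: I2 operands ready
c21: I2 complete
c22: R5←I2
c23: I3 dispatched to DIV
c24: I3 operands ready, I4 dispatched to MUL
c25: I4 operands ready
c29: I4 complete
c30: R6←I4
c32: I3 complete
c33: R3←I3
c34: I5 dispatched to DIV
c35: I5 operands ready
c43: I5 complete
c44: R2←I5
c45: I6 dispatched to DIV
c46: I6 operands ready
c54: I6 complete
c55: R0←I6
c56: I7 dispatched to DIV
c57: I7 operands ready, I8 dispatched to MUL
c65: I7 complete
c66: R3←I7
c67: I8 operands ready
c71: I8 complete
c72: R0←I8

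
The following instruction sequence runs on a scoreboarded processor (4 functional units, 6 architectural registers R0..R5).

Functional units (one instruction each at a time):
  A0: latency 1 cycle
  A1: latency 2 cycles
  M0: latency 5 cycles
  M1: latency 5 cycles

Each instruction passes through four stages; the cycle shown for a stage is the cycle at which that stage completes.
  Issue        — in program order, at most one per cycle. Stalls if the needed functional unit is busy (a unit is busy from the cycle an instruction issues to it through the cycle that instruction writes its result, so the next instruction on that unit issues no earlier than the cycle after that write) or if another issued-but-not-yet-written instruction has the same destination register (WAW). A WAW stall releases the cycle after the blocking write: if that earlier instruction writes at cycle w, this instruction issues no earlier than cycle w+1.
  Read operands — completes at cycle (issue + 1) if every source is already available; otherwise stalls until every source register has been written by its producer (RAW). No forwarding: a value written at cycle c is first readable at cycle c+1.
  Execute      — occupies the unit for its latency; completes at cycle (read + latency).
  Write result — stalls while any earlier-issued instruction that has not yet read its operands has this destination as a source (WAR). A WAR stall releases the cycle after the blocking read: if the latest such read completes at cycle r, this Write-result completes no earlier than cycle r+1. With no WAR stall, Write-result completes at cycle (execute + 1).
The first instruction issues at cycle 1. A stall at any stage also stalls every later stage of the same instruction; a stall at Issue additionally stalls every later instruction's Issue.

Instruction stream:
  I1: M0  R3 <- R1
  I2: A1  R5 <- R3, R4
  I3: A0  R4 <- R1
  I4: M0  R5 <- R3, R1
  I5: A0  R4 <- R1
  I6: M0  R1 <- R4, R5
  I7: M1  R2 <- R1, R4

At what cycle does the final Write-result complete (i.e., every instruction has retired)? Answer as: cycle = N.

cycle = 35

[1] I1 dispatched to M0
[2] I1 operands ready; I2 dispatched to A1
[3] I3 dispatched to A0
[4] I3 operands ready
[5] I3 complete
[7] I1 complete
[8] R3←I1
[9] I2 operands ready
[10] R4←I3
[11] I2 complete
[12] R5←I2
[13] I4 dispatched to M0
[14] I4 operands ready; I5 dispatched to A0
[15] I5 operands ready
[16] I5 complete
[17] R4←I5
[19] I4 complete
[20] R5←I4
[21] I6 dispatched to M0
[22] I6 operands ready; I7 dispatched to M1
[27] I6 complete
[28] R1←I6
[29] I7 operands ready
[34] I7 complete
[35] R2←I7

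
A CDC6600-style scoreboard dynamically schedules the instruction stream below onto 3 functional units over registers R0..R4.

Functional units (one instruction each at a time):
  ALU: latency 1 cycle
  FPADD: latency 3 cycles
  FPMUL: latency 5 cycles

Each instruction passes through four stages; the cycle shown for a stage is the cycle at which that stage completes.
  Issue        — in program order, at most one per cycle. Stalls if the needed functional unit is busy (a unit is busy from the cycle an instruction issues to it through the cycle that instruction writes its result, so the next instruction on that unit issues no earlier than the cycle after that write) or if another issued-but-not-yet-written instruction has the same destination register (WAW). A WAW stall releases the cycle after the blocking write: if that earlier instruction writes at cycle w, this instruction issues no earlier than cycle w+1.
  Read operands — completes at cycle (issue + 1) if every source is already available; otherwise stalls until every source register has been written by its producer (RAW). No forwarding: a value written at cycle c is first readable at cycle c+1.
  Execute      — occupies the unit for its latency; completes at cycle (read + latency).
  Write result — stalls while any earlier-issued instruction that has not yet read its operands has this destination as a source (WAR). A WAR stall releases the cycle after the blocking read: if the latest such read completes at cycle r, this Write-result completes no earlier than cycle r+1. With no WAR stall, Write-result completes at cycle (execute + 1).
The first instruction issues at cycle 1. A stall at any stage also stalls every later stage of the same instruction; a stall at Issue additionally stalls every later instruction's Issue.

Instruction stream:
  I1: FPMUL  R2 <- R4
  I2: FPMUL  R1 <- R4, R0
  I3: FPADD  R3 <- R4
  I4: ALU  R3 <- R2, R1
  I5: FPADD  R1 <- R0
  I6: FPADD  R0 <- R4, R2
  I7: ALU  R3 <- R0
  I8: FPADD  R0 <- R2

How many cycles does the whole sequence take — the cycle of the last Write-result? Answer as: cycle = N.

cycle = 34

[1] I1→FPMUL
[2] I1 RO
[7] I1 EX
[8] I1 WR R2
[9] I2→FPMUL
[10] I2 RO · I3→FPADD
[11] I3 RO
[14] I3 EX
[15] I2 EX · I3 WR R3
[16] I2 WR R1 · I4→ALU
[17] I4 RO · I5→FPADD
[18] I4 EX · I5 RO
[19] I4 WR R3
[21] I5 EX
[22] I5 WR R1
[23] I6→FPADD
[24] I6 RO · I7→ALU
[27] I6 EX
[28] I6 WR R0
[29] I7 RO · I8→FPADD
[30] I7 EX · I8 RO
[31] I7 WR R3
[33] I8 EX
[34] I8 WR R0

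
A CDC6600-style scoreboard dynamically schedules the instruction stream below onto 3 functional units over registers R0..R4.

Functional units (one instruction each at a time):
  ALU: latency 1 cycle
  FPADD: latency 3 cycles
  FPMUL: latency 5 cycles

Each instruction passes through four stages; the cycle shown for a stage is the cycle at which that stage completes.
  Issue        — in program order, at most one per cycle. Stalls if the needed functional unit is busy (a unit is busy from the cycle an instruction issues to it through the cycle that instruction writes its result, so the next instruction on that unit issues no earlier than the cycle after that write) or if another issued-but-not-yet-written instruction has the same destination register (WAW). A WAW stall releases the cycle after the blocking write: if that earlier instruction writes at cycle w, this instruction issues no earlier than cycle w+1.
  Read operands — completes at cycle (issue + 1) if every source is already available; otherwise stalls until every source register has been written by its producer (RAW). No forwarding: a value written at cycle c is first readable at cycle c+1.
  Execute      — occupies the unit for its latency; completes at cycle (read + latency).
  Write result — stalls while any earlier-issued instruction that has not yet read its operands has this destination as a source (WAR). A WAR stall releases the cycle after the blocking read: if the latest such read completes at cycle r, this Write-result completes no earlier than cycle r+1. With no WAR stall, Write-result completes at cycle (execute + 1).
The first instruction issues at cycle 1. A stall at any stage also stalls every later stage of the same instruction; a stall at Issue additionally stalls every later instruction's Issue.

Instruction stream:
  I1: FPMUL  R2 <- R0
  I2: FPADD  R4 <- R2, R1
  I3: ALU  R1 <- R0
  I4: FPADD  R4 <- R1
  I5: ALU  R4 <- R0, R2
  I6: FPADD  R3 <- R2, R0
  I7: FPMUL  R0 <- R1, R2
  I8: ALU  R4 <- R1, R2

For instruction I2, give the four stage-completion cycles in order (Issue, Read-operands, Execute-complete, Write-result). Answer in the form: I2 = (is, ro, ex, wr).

t=1  I1 dispatched to FPMUL
t=2  I1 operands ready, I2 dispatched to FPADD
t=3  I3 dispatched to ALU
t=4  I3 operands ready
t=5  I3 complete
t=7  I1 complete
t=8  R2←I1
t=9  I2 operands ready
t=10  R1←I3
t=12  I2 complete
t=13  R4←I2
t=14  I4 dispatched to FPADD
t=15  I4 operands ready
t=18  I4 complete
t=19  R4←I4
t=20  I5 dispatched to ALU
t=21  I5 operands ready, I6 dispatched to FPADD
t=22  I5 complete, I6 operands ready, I7 dispatched to FPMUL
t=23  R4←I5, I7 operands ready
t=24  I8 dispatched to ALU
t=25  I6 complete, I8 operands ready
t=26  R3←I6, I8 complete
t=27  R4←I8
t=28  I7 complete
t=29  R0←I7

I2 = (2, 9, 12, 13)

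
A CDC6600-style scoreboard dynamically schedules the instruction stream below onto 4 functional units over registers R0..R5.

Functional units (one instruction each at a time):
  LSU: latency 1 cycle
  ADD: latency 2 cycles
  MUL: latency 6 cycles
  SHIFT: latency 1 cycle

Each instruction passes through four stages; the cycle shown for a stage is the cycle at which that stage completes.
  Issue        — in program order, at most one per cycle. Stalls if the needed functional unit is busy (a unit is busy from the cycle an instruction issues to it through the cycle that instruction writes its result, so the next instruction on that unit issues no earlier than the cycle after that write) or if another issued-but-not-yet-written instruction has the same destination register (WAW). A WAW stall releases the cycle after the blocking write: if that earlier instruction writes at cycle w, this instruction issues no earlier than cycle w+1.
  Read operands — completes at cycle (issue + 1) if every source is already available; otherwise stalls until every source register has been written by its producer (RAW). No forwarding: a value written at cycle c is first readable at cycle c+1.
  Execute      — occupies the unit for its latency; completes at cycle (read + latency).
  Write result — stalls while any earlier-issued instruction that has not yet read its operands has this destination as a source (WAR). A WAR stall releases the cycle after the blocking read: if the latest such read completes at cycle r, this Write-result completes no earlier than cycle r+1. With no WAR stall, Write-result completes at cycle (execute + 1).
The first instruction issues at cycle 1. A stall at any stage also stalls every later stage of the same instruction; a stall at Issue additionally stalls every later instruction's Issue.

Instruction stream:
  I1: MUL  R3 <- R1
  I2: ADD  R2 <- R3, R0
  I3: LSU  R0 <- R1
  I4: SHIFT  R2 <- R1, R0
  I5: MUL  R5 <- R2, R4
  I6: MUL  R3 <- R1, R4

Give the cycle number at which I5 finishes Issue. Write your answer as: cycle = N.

I1: IS=1 RO=2 EX=8 WR=9
I2: IS=2 RO=10 EX=12 WR=13  [RAW R3: wait I1 write@9]
I3: IS=3 RO=4 EX=5 WR=11  [WAR R0: wait I2 read@10]
I4: IS=14 RO=15 EX=16 WR=17  [WAW R2: wait I2 write@13]
I5: IS=15 RO=18 EX=24 WR=25  [RAW R2: wait I4 write@17]
I6: IS=26 RO=27 EX=33 WR=34  [struct: MUL busy until I5 writes@25]

cycle = 15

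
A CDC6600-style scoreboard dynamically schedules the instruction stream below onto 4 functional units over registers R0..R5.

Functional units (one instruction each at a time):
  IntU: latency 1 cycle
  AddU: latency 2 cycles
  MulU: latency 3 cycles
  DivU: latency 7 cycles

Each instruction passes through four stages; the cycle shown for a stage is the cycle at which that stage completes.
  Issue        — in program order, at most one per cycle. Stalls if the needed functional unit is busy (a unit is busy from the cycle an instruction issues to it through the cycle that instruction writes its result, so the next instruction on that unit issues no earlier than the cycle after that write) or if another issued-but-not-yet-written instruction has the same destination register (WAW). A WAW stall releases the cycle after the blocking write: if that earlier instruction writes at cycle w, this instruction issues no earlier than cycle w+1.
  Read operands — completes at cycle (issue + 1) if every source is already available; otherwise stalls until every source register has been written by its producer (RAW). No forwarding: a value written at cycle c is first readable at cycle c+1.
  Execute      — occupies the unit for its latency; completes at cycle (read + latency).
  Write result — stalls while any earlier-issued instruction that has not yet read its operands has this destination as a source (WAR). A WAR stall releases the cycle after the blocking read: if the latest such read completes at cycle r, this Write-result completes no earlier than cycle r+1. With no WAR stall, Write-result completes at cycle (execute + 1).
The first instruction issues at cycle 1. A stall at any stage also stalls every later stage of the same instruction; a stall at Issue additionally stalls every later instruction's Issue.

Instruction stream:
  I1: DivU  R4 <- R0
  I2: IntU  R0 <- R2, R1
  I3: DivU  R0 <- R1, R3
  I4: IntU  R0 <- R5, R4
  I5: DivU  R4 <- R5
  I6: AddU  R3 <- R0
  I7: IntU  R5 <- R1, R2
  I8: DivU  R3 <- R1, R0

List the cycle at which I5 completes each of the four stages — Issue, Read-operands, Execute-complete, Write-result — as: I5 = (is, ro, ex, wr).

I5 = (22, 23, 30, 31)

[1] I1 dispatched to DivU
[2] I1 operands ready; I2 dispatched to IntU
[3] I2 operands ready
[4] I2 complete
[5] R0←I2
[9] I1 complete
[10] R4←I1
[11] I3 dispatched to DivU
[12] I3 operands ready
[19] I3 complete
[20] R0←I3
[21] I4 dispatched to IntU
[22] I4 operands ready; I5 dispatched to DivU
[23] I4 complete; I5 operands ready; I6 dispatched to AddU
[24] R0←I4
[25] I6 operands ready; I7 dispatched to IntU
[26] I7 operands ready
[27] I6 complete; I7 complete
[28] R3←I6; R5←I7
[30] I5 complete
[31] R4←I5
[32] I8 dispatched to DivU
[33] I8 operands ready
[40] I8 complete
[41] R3←I8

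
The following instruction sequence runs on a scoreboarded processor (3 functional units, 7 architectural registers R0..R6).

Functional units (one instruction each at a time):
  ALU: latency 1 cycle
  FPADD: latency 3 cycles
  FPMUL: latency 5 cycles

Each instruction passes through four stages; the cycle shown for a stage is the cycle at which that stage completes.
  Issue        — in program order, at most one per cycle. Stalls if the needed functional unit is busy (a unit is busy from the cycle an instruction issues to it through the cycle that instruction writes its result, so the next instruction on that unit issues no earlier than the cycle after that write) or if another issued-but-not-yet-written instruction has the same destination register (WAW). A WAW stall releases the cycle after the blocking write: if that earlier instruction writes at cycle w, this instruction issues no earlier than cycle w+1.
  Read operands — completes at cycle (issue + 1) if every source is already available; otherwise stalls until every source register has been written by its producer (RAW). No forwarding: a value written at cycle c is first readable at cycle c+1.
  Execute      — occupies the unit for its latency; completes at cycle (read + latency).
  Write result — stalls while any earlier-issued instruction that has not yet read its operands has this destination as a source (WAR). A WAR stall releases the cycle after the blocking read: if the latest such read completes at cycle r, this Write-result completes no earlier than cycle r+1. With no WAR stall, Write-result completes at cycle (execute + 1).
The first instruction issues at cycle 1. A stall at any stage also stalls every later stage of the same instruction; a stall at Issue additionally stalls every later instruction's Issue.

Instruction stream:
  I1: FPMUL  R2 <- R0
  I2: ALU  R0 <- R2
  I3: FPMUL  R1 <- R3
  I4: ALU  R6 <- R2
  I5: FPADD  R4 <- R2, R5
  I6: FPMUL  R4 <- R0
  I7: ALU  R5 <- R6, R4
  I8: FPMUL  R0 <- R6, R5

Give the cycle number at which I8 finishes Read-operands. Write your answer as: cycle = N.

cycle = 30

[I1] 1/2/7/8
[I2] 2/9/10/11  (RAW R2: wait I1 write@8)
[I3] 9/10/15/16  (struct: FPMUL busy until I1 writes@8)
[I4] 12/13/14/15  (struct: ALU busy until I2 writes@11)
[I5] 13/14/17/18
[I6] 19/20/25/26  (WAW R4: wait I5 write@18)
[I7] 20/27/28/29  (RAW R4: wait I6 write@26)
[I8] 27/30/35/36  (struct: FPMUL busy until I6 writes@26; RAW R5: wait I7 write@29)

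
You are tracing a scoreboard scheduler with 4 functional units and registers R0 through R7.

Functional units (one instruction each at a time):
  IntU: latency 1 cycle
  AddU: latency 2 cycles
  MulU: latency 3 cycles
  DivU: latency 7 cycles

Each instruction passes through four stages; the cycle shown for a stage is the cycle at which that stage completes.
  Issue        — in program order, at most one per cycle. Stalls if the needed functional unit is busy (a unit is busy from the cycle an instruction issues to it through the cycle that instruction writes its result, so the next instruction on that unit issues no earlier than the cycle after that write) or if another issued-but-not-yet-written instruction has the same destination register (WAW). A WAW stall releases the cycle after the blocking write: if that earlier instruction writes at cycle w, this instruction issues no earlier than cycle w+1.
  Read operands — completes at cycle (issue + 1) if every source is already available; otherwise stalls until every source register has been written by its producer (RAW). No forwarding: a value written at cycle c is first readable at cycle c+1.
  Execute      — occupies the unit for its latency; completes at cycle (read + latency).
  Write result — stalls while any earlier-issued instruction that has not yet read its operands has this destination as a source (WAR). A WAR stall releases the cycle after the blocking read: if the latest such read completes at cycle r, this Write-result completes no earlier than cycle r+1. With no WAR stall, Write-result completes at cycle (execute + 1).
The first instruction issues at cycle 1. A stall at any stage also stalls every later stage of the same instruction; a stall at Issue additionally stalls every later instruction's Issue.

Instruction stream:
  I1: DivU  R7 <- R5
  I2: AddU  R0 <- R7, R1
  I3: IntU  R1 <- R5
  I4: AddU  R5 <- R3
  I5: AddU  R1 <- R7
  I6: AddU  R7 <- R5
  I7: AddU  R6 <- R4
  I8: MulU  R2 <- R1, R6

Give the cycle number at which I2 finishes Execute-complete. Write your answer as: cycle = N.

I1  is:1  ro:2  ex:9  wr:10
I2  is:2  ro:11  ex:13  wr:14  — RAW R7: wait I1 write@10
I3  is:3  ro:4  ex:5  wr:12  — WAR R1: wait I2 read@11
I4  is:15  ro:16  ex:18  wr:19  — struct: AddU busy until I2 writes@14
I5  is:20  ro:21  ex:23  wr:24  — struct: AddU busy until I4 writes@19
I6  is:25  ro:26  ex:28  wr:29  — struct: AddU busy until I5 writes@24
I7  is:30  ro:31  ex:33  wr:34  — struct: AddU busy until I6 writes@29
I8  is:31  ro:35  ex:38  wr:39  — RAW R6: wait I7 write@34

cycle = 13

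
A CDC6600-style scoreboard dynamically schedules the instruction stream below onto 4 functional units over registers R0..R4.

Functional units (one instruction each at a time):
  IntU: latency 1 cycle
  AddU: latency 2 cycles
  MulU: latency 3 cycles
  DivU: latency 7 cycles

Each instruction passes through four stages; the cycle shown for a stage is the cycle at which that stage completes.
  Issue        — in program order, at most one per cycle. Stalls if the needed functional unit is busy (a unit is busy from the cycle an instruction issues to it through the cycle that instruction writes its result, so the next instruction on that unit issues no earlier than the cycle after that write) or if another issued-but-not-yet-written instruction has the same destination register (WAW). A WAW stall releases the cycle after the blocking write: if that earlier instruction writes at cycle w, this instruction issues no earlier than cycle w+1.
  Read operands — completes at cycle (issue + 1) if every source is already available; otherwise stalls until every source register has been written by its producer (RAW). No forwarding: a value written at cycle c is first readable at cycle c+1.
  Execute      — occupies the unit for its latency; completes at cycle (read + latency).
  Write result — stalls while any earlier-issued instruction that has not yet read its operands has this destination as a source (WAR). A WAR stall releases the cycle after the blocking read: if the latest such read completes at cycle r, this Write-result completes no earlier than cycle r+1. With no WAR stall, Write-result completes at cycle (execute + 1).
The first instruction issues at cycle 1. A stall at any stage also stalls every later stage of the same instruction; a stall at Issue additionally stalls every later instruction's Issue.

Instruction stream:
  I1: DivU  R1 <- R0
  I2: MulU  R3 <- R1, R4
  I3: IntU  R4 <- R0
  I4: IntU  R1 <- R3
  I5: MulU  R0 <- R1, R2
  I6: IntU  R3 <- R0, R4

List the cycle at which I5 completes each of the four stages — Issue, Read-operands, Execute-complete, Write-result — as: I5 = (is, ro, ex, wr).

I5 = (16, 19, 22, 23)

I1 -> (1, 2, 9, 10)
I2 -> (2, 11, 14, 15)  // RAW R1: wait I1 write@10
I3 -> (3, 4, 5, 12)  // WAR R4: wait I2 read@11
I4 -> (13, 16, 17, 18)  // struct: IntU busy until I3 writes@12, RAW R3: wait I2 write@15
I5 -> (16, 19, 22, 23)  // struct: MulU busy until I2 writes@15, RAW R1: wait I4 write@18
I6 -> (19, 24, 25, 26)  // struct: IntU busy until I4 writes@18, RAW R0: wait I5 write@23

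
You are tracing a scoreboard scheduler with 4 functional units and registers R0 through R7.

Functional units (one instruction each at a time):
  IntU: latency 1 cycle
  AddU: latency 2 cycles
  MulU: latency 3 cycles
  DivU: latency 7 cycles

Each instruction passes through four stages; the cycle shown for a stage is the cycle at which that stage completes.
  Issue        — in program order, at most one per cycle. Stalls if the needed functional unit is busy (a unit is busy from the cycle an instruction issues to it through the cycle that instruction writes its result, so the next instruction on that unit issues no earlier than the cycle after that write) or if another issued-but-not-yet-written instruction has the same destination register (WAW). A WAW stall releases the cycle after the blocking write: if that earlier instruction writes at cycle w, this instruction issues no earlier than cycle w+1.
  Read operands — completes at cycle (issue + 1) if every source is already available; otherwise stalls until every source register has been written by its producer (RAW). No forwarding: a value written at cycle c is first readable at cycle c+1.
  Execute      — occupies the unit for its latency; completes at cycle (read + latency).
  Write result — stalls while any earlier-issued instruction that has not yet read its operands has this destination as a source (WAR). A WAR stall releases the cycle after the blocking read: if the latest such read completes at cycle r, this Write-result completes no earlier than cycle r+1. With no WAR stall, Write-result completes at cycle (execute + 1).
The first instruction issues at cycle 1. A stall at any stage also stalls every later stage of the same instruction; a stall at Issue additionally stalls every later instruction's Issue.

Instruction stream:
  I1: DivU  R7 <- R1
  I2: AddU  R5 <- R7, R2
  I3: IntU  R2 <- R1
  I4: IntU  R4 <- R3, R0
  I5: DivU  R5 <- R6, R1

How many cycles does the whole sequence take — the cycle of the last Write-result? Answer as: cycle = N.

I1  is:1  ro:2  ex:9  wr:10
I2  is:2  ro:11  ex:13  wr:14  — RAW R7: wait I1 write@10
I3  is:3  ro:4  ex:5  wr:12  — WAR R2: wait I2 read@11
I4  is:13  ro:14  ex:15  wr:16  — struct: IntU busy until I3 writes@12
I5  is:15  ro:16  ex:23  wr:24  — WAW R5: wait I2 write@14

cycle = 24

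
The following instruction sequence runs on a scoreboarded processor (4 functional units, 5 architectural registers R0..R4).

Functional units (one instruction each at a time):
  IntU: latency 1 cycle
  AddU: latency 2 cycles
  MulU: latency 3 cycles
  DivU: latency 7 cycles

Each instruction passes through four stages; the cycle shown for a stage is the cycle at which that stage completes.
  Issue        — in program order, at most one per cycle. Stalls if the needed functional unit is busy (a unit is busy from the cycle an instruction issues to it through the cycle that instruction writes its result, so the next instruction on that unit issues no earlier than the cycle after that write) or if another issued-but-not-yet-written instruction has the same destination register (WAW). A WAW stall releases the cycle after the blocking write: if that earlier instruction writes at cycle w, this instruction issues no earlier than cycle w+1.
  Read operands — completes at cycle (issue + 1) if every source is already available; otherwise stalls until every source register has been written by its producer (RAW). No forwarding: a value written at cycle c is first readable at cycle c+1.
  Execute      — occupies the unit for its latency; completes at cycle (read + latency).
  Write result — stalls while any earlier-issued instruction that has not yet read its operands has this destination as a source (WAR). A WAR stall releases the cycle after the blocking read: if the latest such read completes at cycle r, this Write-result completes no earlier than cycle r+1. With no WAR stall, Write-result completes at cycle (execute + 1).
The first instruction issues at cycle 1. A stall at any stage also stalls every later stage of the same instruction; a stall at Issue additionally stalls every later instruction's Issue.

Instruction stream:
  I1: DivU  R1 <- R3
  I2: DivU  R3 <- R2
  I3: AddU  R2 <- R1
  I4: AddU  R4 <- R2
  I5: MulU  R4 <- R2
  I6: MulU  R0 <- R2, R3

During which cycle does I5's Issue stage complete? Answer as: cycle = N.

[1] issue I1 (DivU)
[2] I1 read-ops
[9] I1 finished on DivU
[10] I1→R1
[11] issue I2 (DivU)
[12] I2 read-ops | issue I3 (AddU)
[13] I3 read-ops
[15] I3 finished on AddU
[16] I3→R2
[17] issue I4 (AddU)
[18] I4 read-ops
[19] I2 finished on DivU
[20] I2→R3 | I4 finished on AddU
[21] I4→R4
[22] issue I5 (MulU)
[23] I5 read-ops
[26] I5 finished on MulU
[27] I5→R4
[28] issue I6 (MulU)
[29] I6 read-ops
[32] I6 finished on MulU
[33] I6→R0

cycle = 22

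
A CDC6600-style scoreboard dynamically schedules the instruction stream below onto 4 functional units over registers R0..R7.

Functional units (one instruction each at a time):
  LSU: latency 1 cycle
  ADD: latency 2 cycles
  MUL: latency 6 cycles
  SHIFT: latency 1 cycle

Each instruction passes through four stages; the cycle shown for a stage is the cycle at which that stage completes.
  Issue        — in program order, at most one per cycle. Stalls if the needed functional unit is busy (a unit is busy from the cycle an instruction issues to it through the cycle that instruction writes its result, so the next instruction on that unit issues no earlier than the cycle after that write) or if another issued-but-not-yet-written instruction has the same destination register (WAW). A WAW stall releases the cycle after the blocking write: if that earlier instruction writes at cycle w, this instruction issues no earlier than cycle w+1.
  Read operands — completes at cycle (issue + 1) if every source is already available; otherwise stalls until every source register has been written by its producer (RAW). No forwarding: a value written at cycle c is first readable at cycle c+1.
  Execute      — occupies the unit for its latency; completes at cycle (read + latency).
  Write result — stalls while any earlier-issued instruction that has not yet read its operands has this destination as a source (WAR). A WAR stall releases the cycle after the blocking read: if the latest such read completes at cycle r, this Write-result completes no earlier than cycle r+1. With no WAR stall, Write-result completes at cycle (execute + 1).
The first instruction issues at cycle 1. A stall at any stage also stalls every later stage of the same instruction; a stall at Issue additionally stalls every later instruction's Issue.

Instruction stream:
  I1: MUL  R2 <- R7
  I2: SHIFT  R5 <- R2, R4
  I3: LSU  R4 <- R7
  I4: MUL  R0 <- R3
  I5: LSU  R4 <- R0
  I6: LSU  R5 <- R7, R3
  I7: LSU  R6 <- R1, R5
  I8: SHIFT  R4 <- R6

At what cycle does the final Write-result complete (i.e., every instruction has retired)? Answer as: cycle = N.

cycle = 32

I1: IS=1 RO=2 EX=8 WR=9
I2: IS=2 RO=10 EX=11 WR=12  [RAW R2: wait I1 write@9]
I3: IS=3 RO=4 EX=5 WR=11  [WAR R4: wait I2 read@10]
I4: IS=10 RO=11 EX=17 WR=18  [struct: MUL busy until I1 writes@9]
I5: IS=12 RO=19 EX=20 WR=21  [struct: LSU busy until I3 writes@11; RAW R0: wait I4 write@18]
I6: IS=22 RO=23 EX=24 WR=25  [struct: LSU busy until I5 writes@21]
I7: IS=26 RO=27 EX=28 WR=29  [struct: LSU busy until I6 writes@25]
I8: IS=27 RO=30 EX=31 WR=32  [RAW R6: wait I7 write@29]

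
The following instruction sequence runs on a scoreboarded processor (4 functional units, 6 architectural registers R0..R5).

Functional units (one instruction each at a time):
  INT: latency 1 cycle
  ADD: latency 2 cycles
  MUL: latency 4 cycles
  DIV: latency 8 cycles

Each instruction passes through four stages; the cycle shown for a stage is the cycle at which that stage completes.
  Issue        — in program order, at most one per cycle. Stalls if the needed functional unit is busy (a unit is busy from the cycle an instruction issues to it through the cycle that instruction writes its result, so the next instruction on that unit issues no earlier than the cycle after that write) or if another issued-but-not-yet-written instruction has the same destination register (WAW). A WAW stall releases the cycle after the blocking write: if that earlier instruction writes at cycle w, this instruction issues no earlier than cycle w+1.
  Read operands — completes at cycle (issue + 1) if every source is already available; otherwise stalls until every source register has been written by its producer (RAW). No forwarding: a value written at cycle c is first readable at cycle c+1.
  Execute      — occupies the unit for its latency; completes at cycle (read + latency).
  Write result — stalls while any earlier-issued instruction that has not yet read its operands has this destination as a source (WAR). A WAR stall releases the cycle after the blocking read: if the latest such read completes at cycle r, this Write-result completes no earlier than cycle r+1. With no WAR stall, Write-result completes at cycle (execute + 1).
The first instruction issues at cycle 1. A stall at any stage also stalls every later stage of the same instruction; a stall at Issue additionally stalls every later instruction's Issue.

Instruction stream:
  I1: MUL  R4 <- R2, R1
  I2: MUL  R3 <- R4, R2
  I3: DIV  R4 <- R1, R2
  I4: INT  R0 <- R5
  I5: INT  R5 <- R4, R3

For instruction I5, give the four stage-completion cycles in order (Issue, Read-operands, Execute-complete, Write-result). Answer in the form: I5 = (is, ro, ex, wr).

I5 = (14, 20, 21, 22)

[1] issue I1 (MUL)
[2] I1 read-ops
[6] I1 finished on MUL
[7] I1→R4
[8] issue I2 (MUL)
[9] I2 read-ops; issue I3 (DIV)
[10] I3 read-ops; issue I4 (INT)
[11] I4 read-ops
[12] I4 finished on INT
[13] I2 finished on MUL; I4→R0
[14] I2→R3; issue I5 (INT)
[18] I3 finished on DIV
[19] I3→R4
[20] I5 read-ops
[21] I5 finished on INT
[22] I5→R5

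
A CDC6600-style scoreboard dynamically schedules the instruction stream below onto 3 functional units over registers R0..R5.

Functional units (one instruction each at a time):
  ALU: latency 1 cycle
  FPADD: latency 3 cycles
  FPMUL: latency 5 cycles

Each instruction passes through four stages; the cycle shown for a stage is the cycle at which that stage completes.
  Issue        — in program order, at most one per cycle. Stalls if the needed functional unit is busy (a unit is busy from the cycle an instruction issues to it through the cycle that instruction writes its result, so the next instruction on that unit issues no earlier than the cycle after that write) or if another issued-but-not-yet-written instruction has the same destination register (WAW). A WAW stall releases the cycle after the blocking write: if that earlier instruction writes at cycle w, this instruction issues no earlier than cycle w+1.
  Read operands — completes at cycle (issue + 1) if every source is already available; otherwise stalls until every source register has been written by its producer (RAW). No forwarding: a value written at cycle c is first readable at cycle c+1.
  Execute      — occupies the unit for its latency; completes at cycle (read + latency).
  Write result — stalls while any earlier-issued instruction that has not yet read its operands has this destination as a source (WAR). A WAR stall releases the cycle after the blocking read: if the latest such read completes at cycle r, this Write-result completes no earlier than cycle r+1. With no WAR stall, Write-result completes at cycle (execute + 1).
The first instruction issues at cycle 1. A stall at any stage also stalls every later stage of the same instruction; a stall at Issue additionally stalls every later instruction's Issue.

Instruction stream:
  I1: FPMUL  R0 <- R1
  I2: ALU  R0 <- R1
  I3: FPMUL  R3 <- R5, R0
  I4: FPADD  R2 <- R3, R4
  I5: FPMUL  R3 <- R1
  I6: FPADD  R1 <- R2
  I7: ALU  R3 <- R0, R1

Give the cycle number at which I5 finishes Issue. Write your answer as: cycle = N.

cycle = 20

t=1  I1 dispatched to FPMUL
t=2  I1 operands ready
t=7  I1 complete
t=8  R0←I1
t=9  I2 dispatched to ALU
t=10  I2 operands ready, I3 dispatched to FPMUL
t=11  I2 complete, I4 dispatched to FPADD
t=12  R0←I2
t=13  I3 operands ready
t=18  I3 complete
t=19  R3←I3
t=20  I4 operands ready, I5 dispatched to FPMUL
t=21  I5 operands ready
t=23  I4 complete
t=24  R2←I4
t=25  I6 dispatched to FPADD
t=26  I5 complete, I6 operands ready
t=27  R3←I5
t=28  I7 dispatched to ALU
t=29  I6 complete
t=30  R1←I6
t=31  I7 operands ready
t=32  I7 complete
t=33  R3←I7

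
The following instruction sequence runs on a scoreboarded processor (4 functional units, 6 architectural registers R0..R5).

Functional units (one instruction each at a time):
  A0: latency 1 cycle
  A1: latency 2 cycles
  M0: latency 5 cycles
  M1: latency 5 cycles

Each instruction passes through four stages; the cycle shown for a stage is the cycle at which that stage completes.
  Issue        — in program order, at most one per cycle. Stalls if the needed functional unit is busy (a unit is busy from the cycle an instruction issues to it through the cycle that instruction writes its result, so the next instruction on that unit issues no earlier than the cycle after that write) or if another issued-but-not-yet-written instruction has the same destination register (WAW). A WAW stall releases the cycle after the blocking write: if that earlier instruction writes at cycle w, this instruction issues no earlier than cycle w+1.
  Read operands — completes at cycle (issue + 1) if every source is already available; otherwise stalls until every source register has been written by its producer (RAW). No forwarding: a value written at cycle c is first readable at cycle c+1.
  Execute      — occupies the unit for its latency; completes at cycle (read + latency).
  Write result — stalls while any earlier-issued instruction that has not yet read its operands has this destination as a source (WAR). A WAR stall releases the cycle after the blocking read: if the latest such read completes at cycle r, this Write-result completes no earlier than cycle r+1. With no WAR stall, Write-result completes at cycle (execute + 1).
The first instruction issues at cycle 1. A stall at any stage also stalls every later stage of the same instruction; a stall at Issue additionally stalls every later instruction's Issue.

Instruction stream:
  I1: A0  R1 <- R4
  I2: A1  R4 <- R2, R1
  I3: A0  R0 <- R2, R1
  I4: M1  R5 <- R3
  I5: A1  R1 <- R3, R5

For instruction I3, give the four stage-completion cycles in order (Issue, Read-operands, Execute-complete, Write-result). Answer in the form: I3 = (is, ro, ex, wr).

c1: issue I1 (A0)
c2: I1 read-ops | issue I2 (A1)
c3: I1 finished on A0
c4: I1→R1
c5: I2 read-ops | issue I3 (A0)
c6: I3 read-ops | issue I4 (M1)
c7: I2 finished on A1 | I3 finished on A0 | I4 read-ops
c8: I2→R4 | I3→R0
c9: issue I5 (A1)
c12: I4 finished on M1
c13: I4→R5
c14: I5 read-ops
c16: I5 finished on A1
c17: I5→R1

I3 = (5, 6, 7, 8)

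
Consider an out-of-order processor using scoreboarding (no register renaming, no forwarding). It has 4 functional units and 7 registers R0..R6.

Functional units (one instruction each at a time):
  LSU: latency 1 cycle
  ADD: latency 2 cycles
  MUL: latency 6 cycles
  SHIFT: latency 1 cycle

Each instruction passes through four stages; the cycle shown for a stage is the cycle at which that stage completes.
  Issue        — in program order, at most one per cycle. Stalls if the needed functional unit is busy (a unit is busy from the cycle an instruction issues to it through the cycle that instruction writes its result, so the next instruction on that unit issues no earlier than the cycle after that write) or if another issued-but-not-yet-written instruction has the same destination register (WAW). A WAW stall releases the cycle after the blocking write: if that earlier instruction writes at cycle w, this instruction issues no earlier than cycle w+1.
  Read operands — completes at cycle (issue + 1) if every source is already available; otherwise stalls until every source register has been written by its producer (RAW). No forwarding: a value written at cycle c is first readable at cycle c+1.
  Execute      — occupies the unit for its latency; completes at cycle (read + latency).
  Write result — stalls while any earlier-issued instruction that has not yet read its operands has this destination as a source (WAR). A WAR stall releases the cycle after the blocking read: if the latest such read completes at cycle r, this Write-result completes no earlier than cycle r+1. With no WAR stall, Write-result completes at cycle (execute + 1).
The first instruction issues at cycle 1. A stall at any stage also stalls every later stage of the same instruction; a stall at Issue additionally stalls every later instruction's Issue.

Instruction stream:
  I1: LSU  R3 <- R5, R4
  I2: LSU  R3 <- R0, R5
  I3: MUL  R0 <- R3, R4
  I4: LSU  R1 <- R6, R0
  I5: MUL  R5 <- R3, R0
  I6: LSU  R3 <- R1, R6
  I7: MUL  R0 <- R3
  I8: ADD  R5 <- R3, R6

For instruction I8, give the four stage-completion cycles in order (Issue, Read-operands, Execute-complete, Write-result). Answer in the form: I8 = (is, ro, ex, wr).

cycle 1: I1 dispatched to LSU
cycle 2: I1 operands ready
cycle 3: I1 complete
cycle 4: R3←I1
cycle 5: I2 dispatched to LSU
cycle 6: I2 operands ready · I3 dispatched to MUL
cycle 7: I2 complete
cycle 8: R3←I2
cycle 9: I3 operands ready · I4 dispatched to LSU
cycle 15: I3 complete
cycle 16: R0←I3
cycle 17: I4 operands ready · I5 dispatched to MUL
cycle 18: I4 complete · I5 operands ready
cycle 19: R1←I4
cycle 20: I6 dispatched to LSU
cycle 21: I6 operands ready
cycle 22: I6 complete
cycle 23: R3←I6
cycle 24: I5 complete
cycle 25: R5←I5
cycle 26: I7 dispatched to MUL
cycle 27: I7 operands ready · I8 dispatched to ADD
cycle 28: I8 operands ready
cycle 30: I8 complete
cycle 31: R5←I8
cycle 33: I7 complete
cycle 34: R0←I7

I8 = (27, 28, 30, 31)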